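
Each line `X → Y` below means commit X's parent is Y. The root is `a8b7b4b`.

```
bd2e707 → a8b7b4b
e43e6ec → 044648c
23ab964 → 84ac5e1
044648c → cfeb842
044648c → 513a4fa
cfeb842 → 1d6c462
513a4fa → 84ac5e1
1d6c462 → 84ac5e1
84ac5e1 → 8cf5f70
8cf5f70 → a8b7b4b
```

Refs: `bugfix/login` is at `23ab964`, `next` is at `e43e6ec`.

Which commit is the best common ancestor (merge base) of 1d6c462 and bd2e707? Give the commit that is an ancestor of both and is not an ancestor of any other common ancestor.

a8b7b4b

Ancestors of 1d6c462: {1d6c462, 84ac5e1, 8cf5f70, a8b7b4b}.
Ancestors of bd2e707: {a8b7b4b, bd2e707}.
Common ancestors: {a8b7b4b}.
The only common ancestor is a8b7b4b, so it is the merge base.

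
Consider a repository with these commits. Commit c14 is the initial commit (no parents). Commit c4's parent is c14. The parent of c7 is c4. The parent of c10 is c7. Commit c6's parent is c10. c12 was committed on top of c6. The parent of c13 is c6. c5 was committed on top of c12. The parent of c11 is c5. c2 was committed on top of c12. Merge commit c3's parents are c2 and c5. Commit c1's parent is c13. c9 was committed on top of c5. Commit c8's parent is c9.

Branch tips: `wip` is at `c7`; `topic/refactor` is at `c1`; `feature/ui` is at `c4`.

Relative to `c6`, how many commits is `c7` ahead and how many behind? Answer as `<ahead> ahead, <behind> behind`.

Reachable from c7: {c14, c4, c7}.
Reachable from c6: {c10, c14, c4, c6, c7}.
Only in c7's history (ahead): {} — 0.
Only in c6's history (behind): {c10, c6} — 2.

0 ahead, 2 behind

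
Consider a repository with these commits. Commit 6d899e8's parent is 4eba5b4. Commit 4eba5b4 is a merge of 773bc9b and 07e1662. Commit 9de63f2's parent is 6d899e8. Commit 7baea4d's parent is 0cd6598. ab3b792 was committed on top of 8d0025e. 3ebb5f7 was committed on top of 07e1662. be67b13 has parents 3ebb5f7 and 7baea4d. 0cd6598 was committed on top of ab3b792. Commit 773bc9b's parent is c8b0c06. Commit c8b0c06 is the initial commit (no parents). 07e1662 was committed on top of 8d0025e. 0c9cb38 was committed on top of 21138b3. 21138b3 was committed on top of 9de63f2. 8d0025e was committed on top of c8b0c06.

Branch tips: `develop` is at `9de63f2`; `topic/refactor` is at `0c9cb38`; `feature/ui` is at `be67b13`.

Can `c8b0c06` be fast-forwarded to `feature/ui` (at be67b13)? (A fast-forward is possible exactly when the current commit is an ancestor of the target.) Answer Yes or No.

A fast-forward from c8b0c06 to be67b13 is possible iff c8b0c06 is an ancestor of be67b13.
Ancestors of be67b13: {07e1662, 0cd6598, 3ebb5f7, 7baea4d, 8d0025e, ab3b792, be67b13, c8b0c06}.
c8b0c06 is among them, so fast-forward is possible.

Yes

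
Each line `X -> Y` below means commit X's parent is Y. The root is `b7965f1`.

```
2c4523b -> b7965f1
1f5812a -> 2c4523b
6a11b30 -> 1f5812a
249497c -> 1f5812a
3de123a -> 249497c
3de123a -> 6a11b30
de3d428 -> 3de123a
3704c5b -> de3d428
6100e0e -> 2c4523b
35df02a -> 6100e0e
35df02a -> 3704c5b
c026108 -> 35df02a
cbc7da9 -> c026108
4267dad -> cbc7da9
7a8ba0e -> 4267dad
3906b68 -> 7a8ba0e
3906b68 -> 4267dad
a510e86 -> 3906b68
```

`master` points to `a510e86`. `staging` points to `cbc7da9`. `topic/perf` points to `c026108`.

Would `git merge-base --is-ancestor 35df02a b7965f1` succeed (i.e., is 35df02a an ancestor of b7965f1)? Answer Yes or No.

No

Ancestors of b7965f1: {b7965f1}.
35df02a is not in that set, so it is not an ancestor of b7965f1.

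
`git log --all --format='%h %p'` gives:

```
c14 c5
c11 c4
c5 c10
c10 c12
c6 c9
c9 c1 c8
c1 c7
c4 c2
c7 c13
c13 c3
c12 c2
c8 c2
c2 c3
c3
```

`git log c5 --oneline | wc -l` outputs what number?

5

Walking parent pointers from c5: reachable set = {c10, c12, c2, c3, c5}.
That is 5 commits.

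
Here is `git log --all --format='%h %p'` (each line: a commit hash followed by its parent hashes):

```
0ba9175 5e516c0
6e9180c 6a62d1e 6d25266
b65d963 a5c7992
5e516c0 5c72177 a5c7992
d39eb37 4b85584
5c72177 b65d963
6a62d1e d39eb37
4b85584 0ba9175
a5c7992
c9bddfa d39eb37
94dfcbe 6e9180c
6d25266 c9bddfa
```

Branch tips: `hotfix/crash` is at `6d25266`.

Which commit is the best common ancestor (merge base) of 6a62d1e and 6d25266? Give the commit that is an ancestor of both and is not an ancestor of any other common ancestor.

Ancestors of 6a62d1e: {0ba9175, 4b85584, 5c72177, 5e516c0, 6a62d1e, a5c7992, b65d963, d39eb37}.
Ancestors of 6d25266: {0ba9175, 4b85584, 5c72177, 5e516c0, 6d25266, a5c7992, b65d963, c9bddfa, d39eb37}.
Common ancestors: {0ba9175, 4b85584, 5c72177, 5e516c0, a5c7992, b65d963, d39eb37}.
Among these, d39eb37 is not an ancestor of any other common ancestor — it is the merge base.

d39eb37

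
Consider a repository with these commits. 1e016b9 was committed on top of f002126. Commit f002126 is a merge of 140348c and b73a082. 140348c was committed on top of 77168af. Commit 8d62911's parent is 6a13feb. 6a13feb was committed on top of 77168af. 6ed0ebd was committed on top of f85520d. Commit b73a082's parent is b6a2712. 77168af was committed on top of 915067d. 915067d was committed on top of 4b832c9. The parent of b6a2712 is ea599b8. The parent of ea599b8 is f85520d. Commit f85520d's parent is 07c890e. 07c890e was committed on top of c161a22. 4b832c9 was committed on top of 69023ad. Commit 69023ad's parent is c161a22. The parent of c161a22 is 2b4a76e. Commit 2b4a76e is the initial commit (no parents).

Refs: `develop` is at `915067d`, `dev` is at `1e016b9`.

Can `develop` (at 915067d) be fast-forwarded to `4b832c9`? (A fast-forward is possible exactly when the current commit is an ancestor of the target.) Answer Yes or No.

No

A fast-forward from 915067d to 4b832c9 is possible iff 915067d is an ancestor of 4b832c9.
Ancestors of 4b832c9: {2b4a76e, 4b832c9, 69023ad, c161a22}.
915067d is not among them, so fast-forward is not possible.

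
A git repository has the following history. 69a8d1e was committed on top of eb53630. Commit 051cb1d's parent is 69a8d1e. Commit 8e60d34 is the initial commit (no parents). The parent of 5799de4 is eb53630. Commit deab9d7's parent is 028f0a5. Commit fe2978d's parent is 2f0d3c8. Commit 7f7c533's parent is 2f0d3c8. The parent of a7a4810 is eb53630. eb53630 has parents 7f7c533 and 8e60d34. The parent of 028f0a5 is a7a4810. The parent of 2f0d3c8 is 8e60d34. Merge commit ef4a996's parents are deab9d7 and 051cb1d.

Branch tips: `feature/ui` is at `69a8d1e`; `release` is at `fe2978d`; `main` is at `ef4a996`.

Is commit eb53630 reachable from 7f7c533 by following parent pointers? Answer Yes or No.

Ancestors of 7f7c533: {2f0d3c8, 7f7c533, 8e60d34}.
eb53630 is not in that set, so it is not an ancestor of 7f7c533.

No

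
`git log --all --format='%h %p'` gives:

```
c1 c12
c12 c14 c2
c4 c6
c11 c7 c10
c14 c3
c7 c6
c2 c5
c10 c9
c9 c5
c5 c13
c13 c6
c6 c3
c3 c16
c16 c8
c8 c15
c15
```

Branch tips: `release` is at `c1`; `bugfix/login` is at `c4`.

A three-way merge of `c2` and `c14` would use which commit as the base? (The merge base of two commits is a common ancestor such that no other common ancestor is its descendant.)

Ancestors of c2: {c13, c15, c16, c2, c3, c5, c6, c8}.
Ancestors of c14: {c14, c15, c16, c3, c8}.
Common ancestors: {c15, c16, c3, c8}.
Among these, c3 is not an ancestor of any other common ancestor — it is the merge base.

c3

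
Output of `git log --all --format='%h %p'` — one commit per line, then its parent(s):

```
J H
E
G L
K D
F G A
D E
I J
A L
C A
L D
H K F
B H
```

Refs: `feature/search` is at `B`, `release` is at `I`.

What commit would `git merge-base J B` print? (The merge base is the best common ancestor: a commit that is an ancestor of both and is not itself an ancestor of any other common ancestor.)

H

Ancestors of J: {A, D, E, F, G, H, J, K, L}.
Ancestors of B: {A, B, D, E, F, G, H, K, L}.
Common ancestors: {A, D, E, F, G, H, K, L}.
Among these, H is not an ancestor of any other common ancestor — it is the merge base.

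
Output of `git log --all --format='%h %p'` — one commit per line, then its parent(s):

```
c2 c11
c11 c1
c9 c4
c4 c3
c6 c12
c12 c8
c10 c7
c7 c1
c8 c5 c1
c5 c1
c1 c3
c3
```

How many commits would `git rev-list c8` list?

4

Walking parent pointers from c8: reachable set = {c1, c3, c5, c8}.
That is 4 commits.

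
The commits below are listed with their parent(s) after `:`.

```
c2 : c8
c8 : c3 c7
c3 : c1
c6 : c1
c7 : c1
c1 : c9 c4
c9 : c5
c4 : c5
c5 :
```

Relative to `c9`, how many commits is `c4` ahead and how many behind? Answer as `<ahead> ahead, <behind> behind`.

Reachable from c4: {c4, c5}.
Reachable from c9: {c5, c9}.
Only in c4's history (ahead): {c4} — 1.
Only in c9's history (behind): {c9} — 1.

1 ahead, 1 behind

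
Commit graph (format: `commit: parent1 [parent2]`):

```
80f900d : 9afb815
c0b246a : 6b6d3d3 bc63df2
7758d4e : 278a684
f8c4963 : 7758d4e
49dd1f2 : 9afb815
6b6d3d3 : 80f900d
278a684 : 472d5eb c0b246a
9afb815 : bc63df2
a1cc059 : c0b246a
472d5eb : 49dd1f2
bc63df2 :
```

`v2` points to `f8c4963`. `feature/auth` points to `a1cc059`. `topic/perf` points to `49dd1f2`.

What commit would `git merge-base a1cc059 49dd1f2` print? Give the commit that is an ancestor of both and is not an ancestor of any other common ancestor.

9afb815

Ancestors of a1cc059: {6b6d3d3, 80f900d, 9afb815, a1cc059, bc63df2, c0b246a}.
Ancestors of 49dd1f2: {49dd1f2, 9afb815, bc63df2}.
Common ancestors: {9afb815, bc63df2}.
Among these, 9afb815 is not an ancestor of any other common ancestor — it is the merge base.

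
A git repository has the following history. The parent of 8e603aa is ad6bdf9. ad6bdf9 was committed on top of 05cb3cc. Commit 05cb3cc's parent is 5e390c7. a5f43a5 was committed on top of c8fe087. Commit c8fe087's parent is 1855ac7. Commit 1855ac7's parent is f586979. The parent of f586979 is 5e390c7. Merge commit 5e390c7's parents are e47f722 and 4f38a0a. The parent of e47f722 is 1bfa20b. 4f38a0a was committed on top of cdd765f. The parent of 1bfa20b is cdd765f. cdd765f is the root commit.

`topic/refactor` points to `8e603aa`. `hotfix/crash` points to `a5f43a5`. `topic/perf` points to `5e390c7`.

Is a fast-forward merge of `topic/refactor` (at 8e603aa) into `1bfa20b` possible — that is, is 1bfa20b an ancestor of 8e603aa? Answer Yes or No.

A fast-forward from 1bfa20b to 8e603aa is possible iff 1bfa20b is an ancestor of 8e603aa.
Ancestors of 8e603aa: {05cb3cc, 1bfa20b, 4f38a0a, 5e390c7, 8e603aa, ad6bdf9, cdd765f, e47f722}.
1bfa20b is among them, so fast-forward is possible.

Yes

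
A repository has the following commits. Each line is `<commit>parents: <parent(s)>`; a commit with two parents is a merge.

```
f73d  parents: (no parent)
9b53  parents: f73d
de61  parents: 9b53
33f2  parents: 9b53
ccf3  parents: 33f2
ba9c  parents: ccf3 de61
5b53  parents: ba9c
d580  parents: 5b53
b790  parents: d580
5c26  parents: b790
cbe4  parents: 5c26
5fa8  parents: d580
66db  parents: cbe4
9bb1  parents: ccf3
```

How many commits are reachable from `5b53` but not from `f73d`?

6

Reachable from 5b53: {33f2, 5b53, 9b53, ba9c, ccf3, de61, f73d}.
Reachable from f73d: {f73d}.
In 5b53's history but not f73d's: {33f2, 5b53, 9b53, ba9c, ccf3, de61} — 6 commits.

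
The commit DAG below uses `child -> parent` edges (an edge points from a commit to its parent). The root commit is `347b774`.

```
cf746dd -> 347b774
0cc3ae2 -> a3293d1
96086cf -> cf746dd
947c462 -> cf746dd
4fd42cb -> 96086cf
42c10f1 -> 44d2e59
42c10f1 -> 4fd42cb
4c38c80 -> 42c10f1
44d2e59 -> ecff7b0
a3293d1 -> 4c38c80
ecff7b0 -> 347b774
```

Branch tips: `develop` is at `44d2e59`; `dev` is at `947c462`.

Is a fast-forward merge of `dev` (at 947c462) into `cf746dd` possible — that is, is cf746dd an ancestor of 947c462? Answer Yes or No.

A fast-forward from cf746dd to 947c462 is possible iff cf746dd is an ancestor of 947c462.
Ancestors of 947c462: {347b774, 947c462, cf746dd}.
cf746dd is among them, so fast-forward is possible.

Yes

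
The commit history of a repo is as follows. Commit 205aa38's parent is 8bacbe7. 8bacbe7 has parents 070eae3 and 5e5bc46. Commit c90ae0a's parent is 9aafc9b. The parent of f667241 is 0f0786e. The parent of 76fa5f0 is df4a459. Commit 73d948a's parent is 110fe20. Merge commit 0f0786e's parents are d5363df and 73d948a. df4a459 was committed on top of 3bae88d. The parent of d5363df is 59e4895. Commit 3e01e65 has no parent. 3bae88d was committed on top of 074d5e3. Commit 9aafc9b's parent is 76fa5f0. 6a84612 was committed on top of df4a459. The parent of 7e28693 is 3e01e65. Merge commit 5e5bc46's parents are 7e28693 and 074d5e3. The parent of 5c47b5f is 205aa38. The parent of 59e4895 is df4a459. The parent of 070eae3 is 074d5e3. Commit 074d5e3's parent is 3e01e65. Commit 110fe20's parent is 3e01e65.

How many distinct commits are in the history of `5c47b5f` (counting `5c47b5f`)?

Walking parent pointers from 5c47b5f: reachable set = {070eae3, 074d5e3, 205aa38, 3e01e65, 5c47b5f, 5e5bc46, 7e28693, 8bacbe7}.
That is 8 commits.

8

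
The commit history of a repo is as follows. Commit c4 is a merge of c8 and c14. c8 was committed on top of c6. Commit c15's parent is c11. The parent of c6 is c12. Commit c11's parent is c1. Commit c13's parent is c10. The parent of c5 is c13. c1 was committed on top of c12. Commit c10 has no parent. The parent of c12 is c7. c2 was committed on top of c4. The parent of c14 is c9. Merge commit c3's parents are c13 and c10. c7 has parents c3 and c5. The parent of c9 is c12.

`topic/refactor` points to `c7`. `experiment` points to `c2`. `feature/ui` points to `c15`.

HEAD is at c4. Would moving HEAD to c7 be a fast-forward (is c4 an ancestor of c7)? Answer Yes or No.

A fast-forward from c4 to c7 is possible iff c4 is an ancestor of c7.
Ancestors of c7: {c10, c13, c3, c5, c7}.
c4 is not among them, so fast-forward is not possible.

No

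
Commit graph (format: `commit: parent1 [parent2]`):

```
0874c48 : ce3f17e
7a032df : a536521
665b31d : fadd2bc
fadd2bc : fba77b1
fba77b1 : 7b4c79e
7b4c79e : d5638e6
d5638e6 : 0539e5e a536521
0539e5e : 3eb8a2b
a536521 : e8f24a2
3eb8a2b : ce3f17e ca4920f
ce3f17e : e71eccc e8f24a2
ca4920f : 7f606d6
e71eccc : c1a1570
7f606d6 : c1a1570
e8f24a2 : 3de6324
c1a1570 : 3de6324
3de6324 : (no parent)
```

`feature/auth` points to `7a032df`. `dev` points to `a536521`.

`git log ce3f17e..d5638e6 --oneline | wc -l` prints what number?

Reachable from d5638e6: {0539e5e, 3de6324, 3eb8a2b, 7f606d6, a536521, c1a1570, ca4920f, ce3f17e, d5638e6, e71eccc, e8f24a2}.
Reachable from ce3f17e: {3de6324, c1a1570, ce3f17e, e71eccc, e8f24a2}.
In d5638e6's history but not ce3f17e's: {0539e5e, 3eb8a2b, 7f606d6, a536521, ca4920f, d5638e6} — 6 commits.

6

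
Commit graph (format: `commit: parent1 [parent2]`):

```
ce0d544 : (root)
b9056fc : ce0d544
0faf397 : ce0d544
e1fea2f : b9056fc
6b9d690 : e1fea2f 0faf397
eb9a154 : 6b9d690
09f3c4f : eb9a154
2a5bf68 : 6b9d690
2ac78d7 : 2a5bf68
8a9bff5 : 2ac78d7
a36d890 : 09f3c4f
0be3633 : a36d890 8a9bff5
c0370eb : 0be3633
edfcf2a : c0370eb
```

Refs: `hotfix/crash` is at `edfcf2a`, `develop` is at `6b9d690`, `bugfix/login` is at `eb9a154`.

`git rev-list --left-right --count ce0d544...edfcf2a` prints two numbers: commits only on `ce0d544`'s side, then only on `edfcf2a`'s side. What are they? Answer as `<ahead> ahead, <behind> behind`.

0 ahead, 13 behind

Reachable from ce0d544: {ce0d544}.
Reachable from edfcf2a: {09f3c4f, 0be3633, 0faf397, 2a5bf68, 2ac78d7, 6b9d690, 8a9bff5, a36d890, b9056fc, c0370eb, ce0d544, e1fea2f, eb9a154, edfcf2a}.
Only in ce0d544's history (ahead): {} — 0.
Only in edfcf2a's history (behind): {09f3c4f, 0be3633, 0faf397, 2a5bf68, 2ac78d7, 6b9d690, 8a9bff5, a36d890, b9056fc, c0370eb, e1fea2f, eb9a154, edfcf2a} — 13.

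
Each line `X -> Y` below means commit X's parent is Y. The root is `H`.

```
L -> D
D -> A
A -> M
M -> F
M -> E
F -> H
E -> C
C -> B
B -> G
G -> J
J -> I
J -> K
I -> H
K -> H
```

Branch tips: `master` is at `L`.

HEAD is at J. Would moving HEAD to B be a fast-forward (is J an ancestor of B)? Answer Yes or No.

A fast-forward from J to B is possible iff J is an ancestor of B.
Ancestors of B: {B, G, H, I, J, K}.
J is among them, so fast-forward is possible.

Yes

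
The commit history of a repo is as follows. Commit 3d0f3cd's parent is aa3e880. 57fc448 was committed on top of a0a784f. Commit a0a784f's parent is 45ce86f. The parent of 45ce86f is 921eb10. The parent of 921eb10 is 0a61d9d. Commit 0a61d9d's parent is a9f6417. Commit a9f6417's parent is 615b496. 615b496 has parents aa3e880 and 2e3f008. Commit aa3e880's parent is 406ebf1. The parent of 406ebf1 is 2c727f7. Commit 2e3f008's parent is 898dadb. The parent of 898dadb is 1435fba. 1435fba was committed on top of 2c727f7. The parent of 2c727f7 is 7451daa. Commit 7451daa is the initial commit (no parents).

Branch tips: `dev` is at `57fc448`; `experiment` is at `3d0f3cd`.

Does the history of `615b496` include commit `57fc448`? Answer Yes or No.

No

Ancestors of 615b496: {1435fba, 2c727f7, 2e3f008, 406ebf1, 615b496, 7451daa, 898dadb, aa3e880}.
57fc448 is not in that set, so it is not an ancestor of 615b496.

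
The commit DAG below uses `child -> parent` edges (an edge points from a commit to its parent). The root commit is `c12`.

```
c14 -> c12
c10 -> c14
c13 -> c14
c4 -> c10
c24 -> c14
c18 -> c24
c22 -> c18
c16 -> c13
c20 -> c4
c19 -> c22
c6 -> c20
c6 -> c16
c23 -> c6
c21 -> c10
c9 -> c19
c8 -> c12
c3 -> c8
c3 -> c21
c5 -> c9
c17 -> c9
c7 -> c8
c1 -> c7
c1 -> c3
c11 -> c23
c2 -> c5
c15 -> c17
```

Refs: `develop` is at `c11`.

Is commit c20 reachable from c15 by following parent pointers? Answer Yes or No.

Ancestors of c15: {c12, c14, c15, c17, c18, c19, c22, c24, c9}.
c20 is not in that set, so it is not an ancestor of c15.

No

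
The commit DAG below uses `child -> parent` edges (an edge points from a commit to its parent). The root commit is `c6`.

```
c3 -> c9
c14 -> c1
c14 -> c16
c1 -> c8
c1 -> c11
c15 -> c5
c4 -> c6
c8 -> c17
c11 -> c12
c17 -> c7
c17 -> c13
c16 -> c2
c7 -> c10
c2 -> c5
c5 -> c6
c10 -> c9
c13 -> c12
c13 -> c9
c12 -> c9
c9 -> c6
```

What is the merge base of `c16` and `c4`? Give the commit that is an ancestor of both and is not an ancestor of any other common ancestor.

Ancestors of c16: {c16, c2, c5, c6}.
Ancestors of c4: {c4, c6}.
Common ancestors: {c6}.
The only common ancestor is c6, so it is the merge base.

c6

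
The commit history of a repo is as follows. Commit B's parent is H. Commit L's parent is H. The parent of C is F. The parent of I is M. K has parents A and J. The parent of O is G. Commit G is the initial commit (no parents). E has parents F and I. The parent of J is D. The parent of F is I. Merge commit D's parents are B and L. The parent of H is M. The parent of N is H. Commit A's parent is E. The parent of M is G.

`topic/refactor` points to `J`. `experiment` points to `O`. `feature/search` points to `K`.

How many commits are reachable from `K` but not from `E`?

Reachable from K: {A, B, D, E, F, G, H, I, J, K, L, M}.
Reachable from E: {E, F, G, I, M}.
In K's history but not E's: {A, B, D, H, J, K, L} — 7 commits.

7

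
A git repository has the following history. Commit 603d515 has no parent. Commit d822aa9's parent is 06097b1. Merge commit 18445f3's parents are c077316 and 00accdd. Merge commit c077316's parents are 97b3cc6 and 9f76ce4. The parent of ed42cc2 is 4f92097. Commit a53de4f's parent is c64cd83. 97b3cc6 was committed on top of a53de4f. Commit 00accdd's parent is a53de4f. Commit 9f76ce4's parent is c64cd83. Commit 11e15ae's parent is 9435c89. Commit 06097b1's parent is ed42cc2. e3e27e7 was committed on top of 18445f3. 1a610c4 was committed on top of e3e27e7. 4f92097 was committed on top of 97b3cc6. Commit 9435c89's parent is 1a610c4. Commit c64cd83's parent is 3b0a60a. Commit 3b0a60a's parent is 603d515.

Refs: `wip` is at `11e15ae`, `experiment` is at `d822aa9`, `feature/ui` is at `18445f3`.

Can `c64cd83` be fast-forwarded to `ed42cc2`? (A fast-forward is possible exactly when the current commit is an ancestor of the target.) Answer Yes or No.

A fast-forward from c64cd83 to ed42cc2 is possible iff c64cd83 is an ancestor of ed42cc2.
Ancestors of ed42cc2: {3b0a60a, 4f92097, 603d515, 97b3cc6, a53de4f, c64cd83, ed42cc2}.
c64cd83 is among them, so fast-forward is possible.

Yes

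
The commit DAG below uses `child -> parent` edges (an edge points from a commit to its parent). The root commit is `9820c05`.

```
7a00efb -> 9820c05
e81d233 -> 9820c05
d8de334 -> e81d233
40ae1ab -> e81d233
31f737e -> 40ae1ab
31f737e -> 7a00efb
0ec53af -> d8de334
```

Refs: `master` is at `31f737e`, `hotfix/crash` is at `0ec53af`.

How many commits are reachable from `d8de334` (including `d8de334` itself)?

Walking parent pointers from d8de334: reachable set = {9820c05, d8de334, e81d233}.
That is 3 commits.

3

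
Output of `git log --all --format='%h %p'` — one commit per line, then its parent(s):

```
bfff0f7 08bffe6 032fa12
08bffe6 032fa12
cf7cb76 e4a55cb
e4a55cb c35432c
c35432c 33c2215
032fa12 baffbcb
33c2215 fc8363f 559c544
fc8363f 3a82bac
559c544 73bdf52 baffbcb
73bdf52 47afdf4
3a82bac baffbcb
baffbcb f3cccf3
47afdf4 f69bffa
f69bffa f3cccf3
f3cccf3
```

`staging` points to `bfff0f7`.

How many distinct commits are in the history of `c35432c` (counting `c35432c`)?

Walking parent pointers from c35432c: reachable set = {33c2215, 3a82bac, 47afdf4, 559c544, 73bdf52, baffbcb, c35432c, f3cccf3, f69bffa, fc8363f}.
That is 10 commits.

10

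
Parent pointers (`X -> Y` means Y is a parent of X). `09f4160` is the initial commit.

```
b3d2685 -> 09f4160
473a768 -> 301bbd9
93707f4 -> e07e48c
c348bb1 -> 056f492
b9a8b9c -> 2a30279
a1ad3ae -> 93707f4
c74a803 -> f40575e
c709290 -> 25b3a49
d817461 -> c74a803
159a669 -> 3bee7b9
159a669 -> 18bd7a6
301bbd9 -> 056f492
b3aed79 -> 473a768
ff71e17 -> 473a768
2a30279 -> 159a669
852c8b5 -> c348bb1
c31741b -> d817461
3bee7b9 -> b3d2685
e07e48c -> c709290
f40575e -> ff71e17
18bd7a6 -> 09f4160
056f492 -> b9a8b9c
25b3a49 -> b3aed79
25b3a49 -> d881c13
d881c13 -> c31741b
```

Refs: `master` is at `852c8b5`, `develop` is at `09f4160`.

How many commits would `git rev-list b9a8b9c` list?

7

Walking parent pointers from b9a8b9c: reachable set = {09f4160, 159a669, 18bd7a6, 2a30279, 3bee7b9, b3d2685, b9a8b9c}.
That is 7 commits.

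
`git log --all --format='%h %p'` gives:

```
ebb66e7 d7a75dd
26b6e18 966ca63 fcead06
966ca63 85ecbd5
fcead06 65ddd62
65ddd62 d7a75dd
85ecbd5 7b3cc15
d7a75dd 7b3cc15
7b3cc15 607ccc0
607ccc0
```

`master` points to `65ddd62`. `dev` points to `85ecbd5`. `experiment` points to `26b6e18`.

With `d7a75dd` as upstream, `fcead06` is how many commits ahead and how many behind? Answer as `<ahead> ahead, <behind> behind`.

Reachable from fcead06: {607ccc0, 65ddd62, 7b3cc15, d7a75dd, fcead06}.
Reachable from d7a75dd: {607ccc0, 7b3cc15, d7a75dd}.
Only in fcead06's history (ahead): {65ddd62, fcead06} — 2.
Only in d7a75dd's history (behind): {} — 0.

2 ahead, 0 behind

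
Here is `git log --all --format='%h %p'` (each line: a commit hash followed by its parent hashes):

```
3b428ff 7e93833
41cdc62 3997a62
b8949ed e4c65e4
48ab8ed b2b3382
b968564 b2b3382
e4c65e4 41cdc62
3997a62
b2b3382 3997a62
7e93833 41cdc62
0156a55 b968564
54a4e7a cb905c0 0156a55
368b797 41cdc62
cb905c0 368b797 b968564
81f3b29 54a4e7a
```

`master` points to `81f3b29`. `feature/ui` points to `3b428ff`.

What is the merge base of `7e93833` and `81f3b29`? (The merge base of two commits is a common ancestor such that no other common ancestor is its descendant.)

41cdc62

Ancestors of 7e93833: {3997a62, 41cdc62, 7e93833}.
Ancestors of 81f3b29: {0156a55, 368b797, 3997a62, 41cdc62, 54a4e7a, 81f3b29, b2b3382, b968564, cb905c0}.
Common ancestors: {3997a62, 41cdc62}.
Among these, 41cdc62 is not an ancestor of any other common ancestor — it is the merge base.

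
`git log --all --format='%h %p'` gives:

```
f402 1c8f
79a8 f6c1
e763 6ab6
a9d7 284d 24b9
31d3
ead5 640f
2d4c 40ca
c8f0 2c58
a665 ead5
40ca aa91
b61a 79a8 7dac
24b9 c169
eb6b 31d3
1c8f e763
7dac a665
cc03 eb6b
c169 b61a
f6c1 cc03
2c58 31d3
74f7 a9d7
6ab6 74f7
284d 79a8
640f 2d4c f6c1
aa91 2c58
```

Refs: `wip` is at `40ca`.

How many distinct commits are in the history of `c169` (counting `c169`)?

Walking parent pointers from c169: reachable set = {2c58, 2d4c, 31d3, 40ca, 640f, 79a8, 7dac, a665, aa91, b61a, c169, cc03, ead5, eb6b, f6c1}.
That is 15 commits.

15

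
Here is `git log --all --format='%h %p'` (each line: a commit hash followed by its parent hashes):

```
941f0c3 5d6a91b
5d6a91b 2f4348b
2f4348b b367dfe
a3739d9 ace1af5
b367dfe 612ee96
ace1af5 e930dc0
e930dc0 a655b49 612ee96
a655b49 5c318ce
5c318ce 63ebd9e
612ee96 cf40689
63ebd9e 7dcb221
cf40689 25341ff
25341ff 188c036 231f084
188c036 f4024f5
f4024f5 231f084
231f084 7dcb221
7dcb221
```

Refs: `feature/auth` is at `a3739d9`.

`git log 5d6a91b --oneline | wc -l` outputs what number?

Walking parent pointers from 5d6a91b: reachable set = {188c036, 231f084, 25341ff, 2f4348b, 5d6a91b, 612ee96, 7dcb221, b367dfe, cf40689, f4024f5}.
That is 10 commits.

10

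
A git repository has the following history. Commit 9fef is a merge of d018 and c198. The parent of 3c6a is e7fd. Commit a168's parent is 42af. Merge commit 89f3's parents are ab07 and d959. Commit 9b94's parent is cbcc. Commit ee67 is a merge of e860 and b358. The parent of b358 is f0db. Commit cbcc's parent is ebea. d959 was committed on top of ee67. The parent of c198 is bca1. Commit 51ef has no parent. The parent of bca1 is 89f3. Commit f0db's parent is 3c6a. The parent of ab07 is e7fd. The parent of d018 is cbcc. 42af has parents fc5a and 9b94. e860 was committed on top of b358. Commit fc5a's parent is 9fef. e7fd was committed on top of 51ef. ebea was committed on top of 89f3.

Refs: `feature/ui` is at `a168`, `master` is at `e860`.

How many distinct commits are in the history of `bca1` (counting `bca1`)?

11

Walking parent pointers from bca1: reachable set = {3c6a, 51ef, 89f3, ab07, b358, bca1, d959, e7fd, e860, ee67, f0db}.
That is 11 commits.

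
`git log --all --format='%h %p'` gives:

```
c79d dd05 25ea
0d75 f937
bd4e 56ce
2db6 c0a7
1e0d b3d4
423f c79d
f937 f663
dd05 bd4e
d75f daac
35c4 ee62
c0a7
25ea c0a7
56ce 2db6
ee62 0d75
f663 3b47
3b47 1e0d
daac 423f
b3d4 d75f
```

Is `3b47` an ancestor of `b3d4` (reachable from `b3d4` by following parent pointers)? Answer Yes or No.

No

Ancestors of b3d4: {25ea, 2db6, 423f, 56ce, b3d4, bd4e, c0a7, c79d, d75f, daac, dd05}.
3b47 is not in that set, so it is not an ancestor of b3d4.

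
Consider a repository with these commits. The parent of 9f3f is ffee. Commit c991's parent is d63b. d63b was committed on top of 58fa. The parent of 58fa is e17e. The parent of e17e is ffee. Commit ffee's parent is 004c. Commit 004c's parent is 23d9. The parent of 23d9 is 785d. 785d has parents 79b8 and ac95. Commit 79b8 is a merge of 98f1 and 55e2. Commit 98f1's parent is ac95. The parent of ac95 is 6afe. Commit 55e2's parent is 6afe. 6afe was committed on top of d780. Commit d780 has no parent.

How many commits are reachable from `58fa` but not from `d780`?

Reachable from 58fa: {004c, 23d9, 55e2, 58fa, 6afe, 785d, 79b8, 98f1, ac95, d780, e17e, ffee}.
Reachable from d780: {d780}.
In 58fa's history but not d780's: {004c, 23d9, 55e2, 58fa, 6afe, 785d, 79b8, 98f1, ac95, e17e, ffee} — 11 commits.

11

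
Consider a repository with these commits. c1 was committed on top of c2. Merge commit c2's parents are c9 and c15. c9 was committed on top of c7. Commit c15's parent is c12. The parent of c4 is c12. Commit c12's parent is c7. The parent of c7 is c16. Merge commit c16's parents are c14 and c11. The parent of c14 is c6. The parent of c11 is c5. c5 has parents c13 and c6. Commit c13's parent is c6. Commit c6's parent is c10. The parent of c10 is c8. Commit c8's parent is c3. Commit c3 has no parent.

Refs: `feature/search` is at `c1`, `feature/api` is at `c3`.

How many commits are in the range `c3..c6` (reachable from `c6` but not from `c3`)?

3

Reachable from c6: {c10, c3, c6, c8}.
Reachable from c3: {c3}.
In c6's history but not c3's: {c10, c6, c8} — 3 commits.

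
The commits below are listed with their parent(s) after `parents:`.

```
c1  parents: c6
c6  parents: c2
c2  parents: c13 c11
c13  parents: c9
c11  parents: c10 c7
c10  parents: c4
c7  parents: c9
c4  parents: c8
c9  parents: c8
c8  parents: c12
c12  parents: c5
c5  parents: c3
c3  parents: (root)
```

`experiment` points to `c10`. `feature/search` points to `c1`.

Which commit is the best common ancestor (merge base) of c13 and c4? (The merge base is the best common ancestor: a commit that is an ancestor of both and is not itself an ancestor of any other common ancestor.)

c8

Ancestors of c13: {c12, c13, c3, c5, c8, c9}.
Ancestors of c4: {c12, c3, c4, c5, c8}.
Common ancestors: {c12, c3, c5, c8}.
Among these, c8 is not an ancestor of any other common ancestor — it is the merge base.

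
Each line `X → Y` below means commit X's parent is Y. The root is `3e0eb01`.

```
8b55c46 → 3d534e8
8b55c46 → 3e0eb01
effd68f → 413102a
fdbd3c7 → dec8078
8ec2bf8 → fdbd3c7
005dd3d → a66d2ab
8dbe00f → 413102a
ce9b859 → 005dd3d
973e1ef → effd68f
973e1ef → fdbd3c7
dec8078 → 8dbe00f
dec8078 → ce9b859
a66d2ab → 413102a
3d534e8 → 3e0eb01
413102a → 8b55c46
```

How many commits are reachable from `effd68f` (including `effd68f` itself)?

Walking parent pointers from effd68f: reachable set = {3d534e8, 3e0eb01, 413102a, 8b55c46, effd68f}.
That is 5 commits.

5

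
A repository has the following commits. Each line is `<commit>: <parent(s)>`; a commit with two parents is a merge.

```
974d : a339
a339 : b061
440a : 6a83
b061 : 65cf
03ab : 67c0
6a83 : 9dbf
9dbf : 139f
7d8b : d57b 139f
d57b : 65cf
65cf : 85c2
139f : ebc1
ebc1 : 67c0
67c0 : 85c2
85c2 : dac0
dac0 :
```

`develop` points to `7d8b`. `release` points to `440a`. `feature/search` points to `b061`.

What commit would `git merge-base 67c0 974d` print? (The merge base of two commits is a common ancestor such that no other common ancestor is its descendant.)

Ancestors of 67c0: {67c0, 85c2, dac0}.
Ancestors of 974d: {65cf, 85c2, 974d, a339, b061, dac0}.
Common ancestors: {85c2, dac0}.
Among these, 85c2 is not an ancestor of any other common ancestor — it is the merge base.

85c2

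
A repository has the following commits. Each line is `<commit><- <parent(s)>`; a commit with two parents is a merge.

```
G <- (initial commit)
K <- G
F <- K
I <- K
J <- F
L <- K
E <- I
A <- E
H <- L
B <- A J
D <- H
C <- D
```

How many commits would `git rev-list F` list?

Walking parent pointers from F: reachable set = {F, G, K}.
That is 3 commits.

3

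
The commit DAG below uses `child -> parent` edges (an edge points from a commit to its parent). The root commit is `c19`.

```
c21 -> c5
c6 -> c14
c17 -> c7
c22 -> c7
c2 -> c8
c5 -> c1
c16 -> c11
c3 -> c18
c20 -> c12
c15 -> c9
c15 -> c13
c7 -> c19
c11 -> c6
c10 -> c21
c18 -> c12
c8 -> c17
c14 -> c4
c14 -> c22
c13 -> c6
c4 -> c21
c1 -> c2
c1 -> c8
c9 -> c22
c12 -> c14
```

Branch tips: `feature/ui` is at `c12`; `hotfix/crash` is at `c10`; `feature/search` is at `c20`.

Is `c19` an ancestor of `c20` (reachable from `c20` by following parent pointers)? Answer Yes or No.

Ancestors of c20 (commits reachable by following parents): {c1, c12, c14, c17, c19, c2, c20, c21, c22, c4, c5, c7, c8}.
c19 is in that set, so it is an ancestor of c20.

Yes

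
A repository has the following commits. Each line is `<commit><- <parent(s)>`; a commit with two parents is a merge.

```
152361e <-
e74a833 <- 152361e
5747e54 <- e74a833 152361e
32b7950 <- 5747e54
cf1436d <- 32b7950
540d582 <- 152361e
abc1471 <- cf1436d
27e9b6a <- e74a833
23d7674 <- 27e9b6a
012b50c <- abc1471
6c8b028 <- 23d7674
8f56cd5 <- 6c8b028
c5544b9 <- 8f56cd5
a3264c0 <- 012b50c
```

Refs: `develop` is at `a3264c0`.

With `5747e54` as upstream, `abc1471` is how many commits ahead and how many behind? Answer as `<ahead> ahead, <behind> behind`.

Reachable from abc1471: {152361e, 32b7950, 5747e54, abc1471, cf1436d, e74a833}.
Reachable from 5747e54: {152361e, 5747e54, e74a833}.
Only in abc1471's history (ahead): {32b7950, abc1471, cf1436d} — 3.
Only in 5747e54's history (behind): {} — 0.

3 ahead, 0 behind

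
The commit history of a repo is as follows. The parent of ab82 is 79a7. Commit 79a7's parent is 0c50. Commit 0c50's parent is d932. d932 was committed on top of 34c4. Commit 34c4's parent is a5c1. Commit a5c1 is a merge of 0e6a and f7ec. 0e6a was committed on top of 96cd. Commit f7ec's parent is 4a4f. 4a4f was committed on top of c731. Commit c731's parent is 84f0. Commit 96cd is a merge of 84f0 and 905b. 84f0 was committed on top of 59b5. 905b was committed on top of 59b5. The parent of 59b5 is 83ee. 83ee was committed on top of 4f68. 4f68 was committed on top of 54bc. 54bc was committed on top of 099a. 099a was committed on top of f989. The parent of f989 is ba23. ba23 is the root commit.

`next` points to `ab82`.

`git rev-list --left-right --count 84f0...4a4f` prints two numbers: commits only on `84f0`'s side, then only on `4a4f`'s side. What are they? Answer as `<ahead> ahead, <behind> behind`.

0 ahead, 2 behind

Reachable from 84f0: {099a, 4f68, 54bc, 59b5, 83ee, 84f0, ba23, f989}.
Reachable from 4a4f: {099a, 4a4f, 4f68, 54bc, 59b5, 83ee, 84f0, ba23, c731, f989}.
Only in 84f0's history (ahead): {} — 0.
Only in 4a4f's history (behind): {4a4f, c731} — 2.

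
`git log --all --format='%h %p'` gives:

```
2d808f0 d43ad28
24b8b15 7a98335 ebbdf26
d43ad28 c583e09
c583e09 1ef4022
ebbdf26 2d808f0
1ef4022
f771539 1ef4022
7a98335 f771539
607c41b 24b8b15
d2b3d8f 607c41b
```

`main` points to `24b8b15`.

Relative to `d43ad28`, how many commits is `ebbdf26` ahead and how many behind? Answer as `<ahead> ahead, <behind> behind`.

2 ahead, 0 behind

Reachable from ebbdf26: {1ef4022, 2d808f0, c583e09, d43ad28, ebbdf26}.
Reachable from d43ad28: {1ef4022, c583e09, d43ad28}.
Only in ebbdf26's history (ahead): {2d808f0, ebbdf26} — 2.
Only in d43ad28's history (behind): {} — 0.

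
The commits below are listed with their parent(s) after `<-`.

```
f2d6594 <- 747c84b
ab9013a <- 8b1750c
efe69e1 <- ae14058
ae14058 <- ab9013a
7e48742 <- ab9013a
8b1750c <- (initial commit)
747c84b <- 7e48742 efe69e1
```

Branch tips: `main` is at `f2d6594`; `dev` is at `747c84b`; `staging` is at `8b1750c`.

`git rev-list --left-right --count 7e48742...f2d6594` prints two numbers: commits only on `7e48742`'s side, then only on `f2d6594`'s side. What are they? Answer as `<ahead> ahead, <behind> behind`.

0 ahead, 4 behind

Reachable from 7e48742: {7e48742, 8b1750c, ab9013a}.
Reachable from f2d6594: {747c84b, 7e48742, 8b1750c, ab9013a, ae14058, efe69e1, f2d6594}.
Only in 7e48742's history (ahead): {} — 0.
Only in f2d6594's history (behind): {747c84b, ae14058, efe69e1, f2d6594} — 4.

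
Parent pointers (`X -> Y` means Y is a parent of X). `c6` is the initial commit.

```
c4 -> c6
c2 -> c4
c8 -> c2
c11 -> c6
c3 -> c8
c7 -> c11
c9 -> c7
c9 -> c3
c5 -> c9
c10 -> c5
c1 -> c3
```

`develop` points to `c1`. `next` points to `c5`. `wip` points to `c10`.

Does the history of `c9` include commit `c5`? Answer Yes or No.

Ancestors of c9: {c11, c2, c3, c4, c6, c7, c8, c9}.
c5 is not in that set, so it is not an ancestor of c9.

No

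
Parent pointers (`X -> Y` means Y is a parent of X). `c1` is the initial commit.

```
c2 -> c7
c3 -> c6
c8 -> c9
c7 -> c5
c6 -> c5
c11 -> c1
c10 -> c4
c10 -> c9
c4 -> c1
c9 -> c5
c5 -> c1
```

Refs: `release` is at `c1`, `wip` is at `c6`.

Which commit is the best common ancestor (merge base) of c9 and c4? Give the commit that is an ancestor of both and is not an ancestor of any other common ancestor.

c1

Ancestors of c9: {c1, c5, c9}.
Ancestors of c4: {c1, c4}.
Common ancestors: {c1}.
The only common ancestor is c1, so it is the merge base.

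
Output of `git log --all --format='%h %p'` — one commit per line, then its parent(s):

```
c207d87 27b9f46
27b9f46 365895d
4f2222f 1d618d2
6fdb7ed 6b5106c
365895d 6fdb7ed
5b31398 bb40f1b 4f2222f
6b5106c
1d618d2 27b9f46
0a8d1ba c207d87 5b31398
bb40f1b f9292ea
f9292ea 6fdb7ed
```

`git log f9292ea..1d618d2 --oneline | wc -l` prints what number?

Reachable from 1d618d2: {1d618d2, 27b9f46, 365895d, 6b5106c, 6fdb7ed}.
Reachable from f9292ea: {6b5106c, 6fdb7ed, f9292ea}.
In 1d618d2's history but not f9292ea's: {1d618d2, 27b9f46, 365895d} — 3 commits.

3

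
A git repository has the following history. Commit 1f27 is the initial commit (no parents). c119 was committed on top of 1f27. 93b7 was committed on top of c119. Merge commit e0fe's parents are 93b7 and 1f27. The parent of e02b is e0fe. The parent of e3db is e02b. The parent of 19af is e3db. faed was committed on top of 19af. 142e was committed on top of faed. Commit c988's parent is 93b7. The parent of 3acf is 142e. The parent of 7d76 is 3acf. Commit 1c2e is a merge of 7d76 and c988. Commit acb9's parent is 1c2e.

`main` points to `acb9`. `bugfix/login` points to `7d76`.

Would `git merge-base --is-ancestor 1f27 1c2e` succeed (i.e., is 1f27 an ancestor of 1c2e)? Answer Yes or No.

Yes

Ancestors of 1c2e (commits reachable by following parents): {142e, 19af, 1c2e, 1f27, 3acf, 7d76, 93b7, c119, c988, e02b, e0fe, e3db, faed}.
1f27 is in that set, so it is an ancestor of 1c2e.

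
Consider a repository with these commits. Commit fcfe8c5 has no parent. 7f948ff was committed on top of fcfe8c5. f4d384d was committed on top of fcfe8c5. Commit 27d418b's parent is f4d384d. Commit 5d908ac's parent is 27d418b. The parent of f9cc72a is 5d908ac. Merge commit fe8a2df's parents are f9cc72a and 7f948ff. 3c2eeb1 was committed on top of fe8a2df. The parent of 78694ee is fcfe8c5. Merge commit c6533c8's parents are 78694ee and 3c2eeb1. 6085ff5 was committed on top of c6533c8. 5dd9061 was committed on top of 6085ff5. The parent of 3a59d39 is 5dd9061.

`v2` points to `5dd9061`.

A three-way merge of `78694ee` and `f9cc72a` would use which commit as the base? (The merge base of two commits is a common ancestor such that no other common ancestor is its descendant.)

fcfe8c5

Ancestors of 78694ee: {78694ee, fcfe8c5}.
Ancestors of f9cc72a: {27d418b, 5d908ac, f4d384d, f9cc72a, fcfe8c5}.
Common ancestors: {fcfe8c5}.
The only common ancestor is fcfe8c5, so it is the merge base.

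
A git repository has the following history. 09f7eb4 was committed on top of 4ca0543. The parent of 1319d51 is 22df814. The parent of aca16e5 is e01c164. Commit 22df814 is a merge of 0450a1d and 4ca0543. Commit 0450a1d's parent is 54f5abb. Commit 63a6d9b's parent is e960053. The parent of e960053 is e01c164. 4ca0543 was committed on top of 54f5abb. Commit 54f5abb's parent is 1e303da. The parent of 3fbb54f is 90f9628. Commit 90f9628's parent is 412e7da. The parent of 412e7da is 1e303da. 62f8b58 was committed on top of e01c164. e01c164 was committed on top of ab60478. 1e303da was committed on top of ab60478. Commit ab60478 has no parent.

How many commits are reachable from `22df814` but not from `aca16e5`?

5

Reachable from 22df814: {0450a1d, 1e303da, 22df814, 4ca0543, 54f5abb, ab60478}.
Reachable from aca16e5: {ab60478, aca16e5, e01c164}.
In 22df814's history but not aca16e5's: {0450a1d, 1e303da, 22df814, 4ca0543, 54f5abb} — 5 commits.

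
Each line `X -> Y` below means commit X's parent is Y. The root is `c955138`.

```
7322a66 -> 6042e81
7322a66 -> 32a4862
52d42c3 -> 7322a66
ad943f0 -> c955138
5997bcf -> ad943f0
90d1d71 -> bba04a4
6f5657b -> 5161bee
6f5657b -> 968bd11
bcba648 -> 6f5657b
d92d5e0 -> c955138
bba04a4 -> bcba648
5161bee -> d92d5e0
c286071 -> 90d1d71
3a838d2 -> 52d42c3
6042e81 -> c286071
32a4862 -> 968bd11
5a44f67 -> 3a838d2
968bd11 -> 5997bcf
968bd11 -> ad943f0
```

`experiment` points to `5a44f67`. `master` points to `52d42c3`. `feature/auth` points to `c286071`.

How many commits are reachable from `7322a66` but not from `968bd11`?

Reachable from 7322a66: {32a4862, 5161bee, 5997bcf, 6042e81, 6f5657b, 7322a66, 90d1d71, 968bd11, ad943f0, bba04a4, bcba648, c286071, c955138, d92d5e0}.
Reachable from 968bd11: {5997bcf, 968bd11, ad943f0, c955138}.
In 7322a66's history but not 968bd11's: {32a4862, 5161bee, 6042e81, 6f5657b, 7322a66, 90d1d71, bba04a4, bcba648, c286071, d92d5e0} — 10 commits.

10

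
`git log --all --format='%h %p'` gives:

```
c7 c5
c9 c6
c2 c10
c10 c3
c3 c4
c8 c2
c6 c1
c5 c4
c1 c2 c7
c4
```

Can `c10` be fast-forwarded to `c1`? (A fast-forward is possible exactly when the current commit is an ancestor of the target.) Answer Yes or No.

A fast-forward from c10 to c1 is possible iff c10 is an ancestor of c1.
Ancestors of c1: {c1, c10, c2, c3, c4, c5, c7}.
c10 is among them, so fast-forward is possible.

Yes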